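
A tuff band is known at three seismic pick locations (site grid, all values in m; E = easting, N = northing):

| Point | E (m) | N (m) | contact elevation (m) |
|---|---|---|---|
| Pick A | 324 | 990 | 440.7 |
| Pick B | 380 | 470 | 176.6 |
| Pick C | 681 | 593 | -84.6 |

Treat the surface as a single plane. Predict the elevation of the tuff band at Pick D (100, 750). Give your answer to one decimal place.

576.1 m

Two edge vectors: Pick A→Pick B = (56, -520, -264.1), Pick A→Pick C = (357, -397, -525.3).
Normal n = (Pick A→Pick B) × (Pick A→Pick C) = (168308.3, -64866.9, 163408).
So ∂z/∂E = −n_x/n_z = −1.02999 and ∂z/∂N = −n_y/n_z = 0.39696.
Intercept c from Pick A: 440.7 + 333.72 − 392.99 = 381.42.
At (100, 750): z = −103.0 + 297.7 + 381.42 = 576.1 m.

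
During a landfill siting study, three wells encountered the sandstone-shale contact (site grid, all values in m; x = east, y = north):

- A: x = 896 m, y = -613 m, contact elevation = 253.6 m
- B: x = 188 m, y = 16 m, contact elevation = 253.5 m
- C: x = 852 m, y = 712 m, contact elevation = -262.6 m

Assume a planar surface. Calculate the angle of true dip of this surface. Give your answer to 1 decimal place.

Let the plane be z = a·x + b·y + c.
B−A: −708a + 629b = −0.1;  C−A: −44a + 1325b = −516.2.
Solving gives a = −0.35649, b = −0.40142.
Gradient magnitude |∇z| = √(a² + b²) = √(0.12709 + 0.16114) = 0.53687.
True dip = arctan(0.53687) = 28.2°, dipping toward NE (azimuth ≈ 042°).

28.2°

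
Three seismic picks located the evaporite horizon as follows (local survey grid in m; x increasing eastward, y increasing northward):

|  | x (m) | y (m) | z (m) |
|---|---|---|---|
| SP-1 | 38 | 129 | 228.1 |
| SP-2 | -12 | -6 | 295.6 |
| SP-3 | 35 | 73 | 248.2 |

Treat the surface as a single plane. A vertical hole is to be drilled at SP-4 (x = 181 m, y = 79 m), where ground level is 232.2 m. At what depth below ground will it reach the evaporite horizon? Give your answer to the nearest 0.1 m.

51.0 m

Two edge vectors: SP-1→SP-2 = (-50, -135, 67.5), SP-1→SP-3 = (-3, -56, 20.1).
Normal n = (SP-1→SP-2) × (SP-1→SP-3) = (1066.5, 802.5, 2395).
So ∂z/∂x = −n_x/n_z = −0.44530 and ∂z/∂y = −n_y/n_z = −0.33507.
Intercept c from SP-1: 228.1 + 16.92 + 43.22 = 288.25.
At (181, 79): z_contact = −80.60 − 26.47 + 288.25 = 181.18 m.
Depth below ground = 232.2 − 181.18 = 51.0 m.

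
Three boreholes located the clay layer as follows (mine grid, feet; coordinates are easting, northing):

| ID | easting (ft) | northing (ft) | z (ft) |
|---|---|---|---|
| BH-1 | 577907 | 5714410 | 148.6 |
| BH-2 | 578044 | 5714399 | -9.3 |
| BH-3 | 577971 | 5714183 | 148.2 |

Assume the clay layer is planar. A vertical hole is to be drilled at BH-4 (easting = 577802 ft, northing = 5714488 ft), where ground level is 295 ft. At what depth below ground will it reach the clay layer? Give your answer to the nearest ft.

Let the plane be z = a·easting + b·northing + c.
BH-2−BH-1: 137a − 11b = −157.9;  BH-3−BH-1: 64a − 227b = −0.4.
Solving gives a = −1.17910512, b = −0.33067281.
Then c = 148.6 − a·577907 − b·5714410 = 2571161.70.
At (577802, 5714488): z_contact = −681289.3 − 1889625.8 + 2571161.70 = 246.6 ft.
Depth below ground = 295 − 246.6 = 48 ft.

48 ft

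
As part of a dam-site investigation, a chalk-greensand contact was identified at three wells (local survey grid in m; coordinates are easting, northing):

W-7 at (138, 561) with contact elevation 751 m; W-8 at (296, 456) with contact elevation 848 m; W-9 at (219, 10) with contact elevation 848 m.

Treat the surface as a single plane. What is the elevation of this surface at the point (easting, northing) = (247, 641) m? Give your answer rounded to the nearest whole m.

Let the plane be z = a·easting + b·northing + c.
W-8−W-7: 158a − 105b = 97;  W-9−W-7: 81a − 551b = 97.
Solving gives a = 0.55074, b = −0.09508.
Then c = 751 − a·138 − b·561 = 728.34.
At (247, 641): z = 136.0 − 60.9 + 728.34 = 803.4 m.

803 m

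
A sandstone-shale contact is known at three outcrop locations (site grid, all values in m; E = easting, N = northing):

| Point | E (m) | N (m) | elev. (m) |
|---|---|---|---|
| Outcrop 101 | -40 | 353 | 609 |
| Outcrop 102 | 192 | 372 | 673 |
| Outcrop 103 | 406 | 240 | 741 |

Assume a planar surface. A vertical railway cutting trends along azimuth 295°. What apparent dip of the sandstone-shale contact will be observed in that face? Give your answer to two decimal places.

15.63°

Two edge vectors: Outcrop 101→Outcrop 102 = (232, 19, 64), Outcrop 101→Outcrop 103 = (446, -113, 132).
Normal n = (Outcrop 101→Outcrop 102) × (Outcrop 101→Outcrop 103) = (9740, -2080, -34690).
So ∂z/∂E = −n_x/n_z = 0.28077 and ∂z/∂N = −n_y/n_z = −0.05996.
Unit vector along 295° is (sin 295°, cos 295°) = (-0.9063, 0.4226).
Slope in that direction = a·(-0.9063) + b·(0.4226) = −0.27981.
Apparent dip = arctan|0.27981| = 15.63° (true dip is 16.0°, so apparent ≤ true as expected).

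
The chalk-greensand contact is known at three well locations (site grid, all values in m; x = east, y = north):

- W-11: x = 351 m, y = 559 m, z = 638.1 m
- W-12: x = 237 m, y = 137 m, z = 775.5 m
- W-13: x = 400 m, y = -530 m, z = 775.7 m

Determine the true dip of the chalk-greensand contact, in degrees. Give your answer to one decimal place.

Let the plane be z = a·x + b·y + c.
W-12−W-11: −114a − 422b = 137.4;  W-13−W-11: 49a − 1089b = 137.6.
Solving gives a = −0.63223, b = −0.15480.
Gradient magnitude |∇z| = √(a² + b²) = √(0.39971 + 0.02396) = 0.65090.
True dip = arctan(0.65090) = 33.1°, dipping toward ENE (azimuth ≈ 076°).

33.1°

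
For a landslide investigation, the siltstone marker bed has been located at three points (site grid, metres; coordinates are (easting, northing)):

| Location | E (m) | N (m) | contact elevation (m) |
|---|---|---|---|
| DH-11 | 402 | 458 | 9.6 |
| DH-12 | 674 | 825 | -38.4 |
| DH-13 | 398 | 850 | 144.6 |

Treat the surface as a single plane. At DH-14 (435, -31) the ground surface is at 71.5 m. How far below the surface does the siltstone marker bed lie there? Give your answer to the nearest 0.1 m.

248.0 m

Let the plane be z = a·E + b·N + c.
DH-12−DH-11: 272a + 367b = −48;  DH-13−DH-11: −4a + 392b = 135.
Solving gives a = −0.63243, b = 0.33793.
Then c = 9.6 − a·402 − b·458 = 109.06.
At (435, -31): z_contact = −275.11 − 10.48 + 109.06 = -176.52 m.
Depth below ground = 71.5 − (-176.52) = 248.0 m.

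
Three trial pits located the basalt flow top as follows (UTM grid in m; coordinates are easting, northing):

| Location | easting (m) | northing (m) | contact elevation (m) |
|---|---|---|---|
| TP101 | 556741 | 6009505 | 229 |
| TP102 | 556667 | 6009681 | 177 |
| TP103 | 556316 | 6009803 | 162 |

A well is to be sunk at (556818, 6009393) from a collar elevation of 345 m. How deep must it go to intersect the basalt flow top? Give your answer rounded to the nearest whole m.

85 m

Two edge vectors: TP101→TP102 = (-74, 176, -52), TP101→TP103 = (-425, 298, -67).
Normal n = (TP101→TP102) × (TP101→TP103) = (3704, 17142, 52748).
So ∂z/∂easting = −n_x/n_z = −0.07022067 and ∂z/∂northing = −n_y/n_z = −0.32497915.
Intercept c from TP101: 229 + 39094.73 + 1952963.80 = 1992287.53.
At (556818, 6009393): z_contact = −39100.1 − 1952927.4 + 1992287.53 = 260.0 m.
Depth below ground = 345 − 260.0 = 85 m.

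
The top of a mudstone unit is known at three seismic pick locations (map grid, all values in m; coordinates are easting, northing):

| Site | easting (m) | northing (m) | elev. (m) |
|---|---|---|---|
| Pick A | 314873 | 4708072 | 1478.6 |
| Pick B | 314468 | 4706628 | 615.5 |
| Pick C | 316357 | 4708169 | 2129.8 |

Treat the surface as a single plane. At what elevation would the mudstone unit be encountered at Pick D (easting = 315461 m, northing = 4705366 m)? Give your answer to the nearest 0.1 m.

Let the plane be z = a·easting + b·northing + c.
Pick B−Pick A: −405a − 1444b = −863.1;  Pick C−Pick A: 1484a + 97b = 651.2.
Solving gives a = 0.407210316, b = 0.483504032.
Then c = 1478.6 − a·314873 − b·4708072 = −2403112.73.
At (315461, 4705366): z = 128459.0 + 2275063.4 − 2403112.73 = 409.7 m.

409.7 m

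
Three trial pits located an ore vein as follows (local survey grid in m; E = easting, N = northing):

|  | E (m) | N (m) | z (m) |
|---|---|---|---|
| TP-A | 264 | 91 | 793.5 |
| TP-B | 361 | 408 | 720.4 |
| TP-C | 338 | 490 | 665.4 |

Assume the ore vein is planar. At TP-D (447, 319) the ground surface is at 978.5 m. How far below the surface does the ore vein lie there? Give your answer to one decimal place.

Two edge vectors: TP-A→TP-B = (97, 317, -73.1), TP-A→TP-C = (74, 399, -128.1).
Normal n = (TP-A→TP-B) × (TP-A→TP-C) = (-11440.8, 7016.3, 15245).
So ∂z/∂E = −n_x/n_z = 0.75046 and ∂z/∂N = −n_y/n_z = −0.46024.
Intercept c from TP-A: 793.5 − 198.12 + 41.88 = 637.26.
At (447, 319): z_contact = 335.46 − 146.82 + 637.26 = 825.90 m.
Depth below ground = 978.5 − 825.90 = 152.6 m.

152.6 m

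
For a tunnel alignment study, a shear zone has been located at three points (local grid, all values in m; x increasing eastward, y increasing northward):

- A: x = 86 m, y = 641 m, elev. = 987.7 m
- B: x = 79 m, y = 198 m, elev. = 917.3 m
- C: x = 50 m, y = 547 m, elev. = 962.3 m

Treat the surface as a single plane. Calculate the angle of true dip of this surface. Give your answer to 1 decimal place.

Two edge vectors: A→B = (-7, -443, -70.4), A→C = (-36, -94, -25.4).
Normal n = (A→B) × (A→C) = (4634.6, 2356.6, -15290).
So ∂z/∂x = −n_x/n_z = 0.30311 and ∂z/∂y = −n_y/n_z = 0.15413.
Gradient magnitude |∇z| = √(a² + b²) = √(0.09188 + 0.02376) = 0.34005.
True dip = arctan(0.34005) = 18.8°, dipping toward WSW (azimuth ≈ 243°).

18.8°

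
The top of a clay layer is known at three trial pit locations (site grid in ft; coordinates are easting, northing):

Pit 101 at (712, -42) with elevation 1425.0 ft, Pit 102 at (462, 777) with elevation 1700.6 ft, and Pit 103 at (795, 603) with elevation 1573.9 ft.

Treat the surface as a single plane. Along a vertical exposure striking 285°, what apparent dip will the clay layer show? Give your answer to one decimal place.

Two edge vectors: Pit 101→Pit 102 = (-250, 819, 275.6), Pit 101→Pit 103 = (83, 645, 148.9).
Normal n = (Pit 101→Pit 102) × (Pit 101→Pit 103) = (-55812.9, 60099.8, -229227).
So ∂z/∂easting = −n_x/n_z = −0.24348 and ∂z/∂northing = −n_y/n_z = 0.26218.
Unit vector along 285° is (sin 285°, cos 285°) = (-0.9659, 0.2588).
Slope in that direction = a·(-0.9659) + b·(0.2588) = 0.30304.
Apparent dip = arctan|0.30304| = 16.9° (true dip is 19.7°, so apparent ≤ true as expected).

16.9°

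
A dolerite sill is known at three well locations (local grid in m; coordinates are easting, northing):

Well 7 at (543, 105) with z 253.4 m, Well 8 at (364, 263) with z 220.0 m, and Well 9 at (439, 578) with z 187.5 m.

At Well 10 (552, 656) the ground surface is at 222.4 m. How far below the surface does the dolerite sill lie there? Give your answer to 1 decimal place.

Let the plane be z = a·easting + b·northing + c.
Well 8−Well 7: −179a + 158b = −33.4;  Well 9−Well 7: −104a + 473b = −65.9.
Solving gives a = 0.07893, b = −0.12197.
Then c = 253.4 − a·543 − b·105 = 223.35.
At (552, 656): z_contact = 43.57 − 80.01 + 223.35 = 186.91 m.
Depth below ground = 222.4 − 186.91 = 35.5 m.

35.5 m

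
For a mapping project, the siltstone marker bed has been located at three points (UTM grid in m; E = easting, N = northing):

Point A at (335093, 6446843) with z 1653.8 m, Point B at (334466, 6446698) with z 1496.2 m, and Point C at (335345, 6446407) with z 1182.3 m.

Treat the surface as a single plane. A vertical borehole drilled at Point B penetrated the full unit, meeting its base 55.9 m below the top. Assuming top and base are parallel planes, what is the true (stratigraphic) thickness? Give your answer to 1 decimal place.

37.9 m

Two edge vectors: Point A→Point B = (-627, -145, -157.6), Point A→Point C = (252, -436, -471.5).
Normal n = (Point A→Point B) × (Point A→Point C) = (-346.1, -335345.7, 309912).
So ∂z/∂E = −n_x/n_z = 0.00112 and ∂z/∂N = −n_y/n_z = 1.08207.
|∇z| = √(a²+b²) = 1.08207, so dip δ = arctan(1.08207) = 47.26°.
True thickness = vertical thickness × cos δ = 55.9 × cos 47.26° = 37.9 m.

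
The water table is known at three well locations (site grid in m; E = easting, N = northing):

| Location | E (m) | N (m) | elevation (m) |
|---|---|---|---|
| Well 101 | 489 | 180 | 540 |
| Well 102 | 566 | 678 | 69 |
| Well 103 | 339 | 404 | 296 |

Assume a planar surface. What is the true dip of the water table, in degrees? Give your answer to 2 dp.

Two edge vectors: Well 101→Well 102 = (77, 498, -471), Well 101→Well 103 = (-150, 224, -244).
Normal n = (Well 101→Well 102) × (Well 101→Well 103) = (-16008, 89438, 91948).
So ∂z/∂E = −n_x/n_z = 0.17410 and ∂z/∂N = −n_y/n_z = −0.97270.
Gradient magnitude |∇z| = √(a² + b²) = √(0.03031 + 0.94615) = 0.98816.
True dip = arctan(0.98816) = 44.66°, dipping toward N (azimuth ≈ 350°).

44.66°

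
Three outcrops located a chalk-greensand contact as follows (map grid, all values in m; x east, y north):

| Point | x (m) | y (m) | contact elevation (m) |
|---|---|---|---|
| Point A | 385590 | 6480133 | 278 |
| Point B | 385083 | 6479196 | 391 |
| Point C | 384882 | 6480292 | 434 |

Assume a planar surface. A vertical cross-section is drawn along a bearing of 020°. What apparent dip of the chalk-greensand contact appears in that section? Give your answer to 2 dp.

Two edge vectors: Point A→Point B = (-507, -937, 113), Point A→Point C = (-708, 159, 156).
Normal n = (Point A→Point B) × (Point A→Point C) = (-164139, -912, -744009).
So ∂z/∂x = −n_x/n_z = −0.22061 and ∂z/∂y = −n_y/n_z = −0.00123.
Unit vector along 020° is (sin 20°, cos 20°) = (0.3420, 0.9397).
Slope in that direction = a·(0.3420) + b·(0.9397) = −0.07661.
Apparent dip = arctan|0.07661| = 4.38° (true dip is 12.4°, so apparent ≤ true as expected).

4.38°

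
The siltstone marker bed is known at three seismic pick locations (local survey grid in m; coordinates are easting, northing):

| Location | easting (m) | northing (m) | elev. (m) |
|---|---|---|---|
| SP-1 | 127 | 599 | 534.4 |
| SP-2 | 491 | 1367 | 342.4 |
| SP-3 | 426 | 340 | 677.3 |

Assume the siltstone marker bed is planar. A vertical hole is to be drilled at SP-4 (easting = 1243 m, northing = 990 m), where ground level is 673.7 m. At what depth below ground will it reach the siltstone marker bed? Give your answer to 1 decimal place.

64.6 m

Let the plane be z = a·easting + b·northing + c.
SP-2−SP-1: 364a + 768b = −192;  SP-3−SP-1: 299a − 259b = 142.9.
Solving gives a = 0.185297, b = −0.337823.
Then c = 534.4 − a·127 − b·599 = 713.22.
At (1243, 990): z_contact = 230.32 − 334.44 + 713.22 = 609.10 m.
Depth below ground = 673.7 − 609.10 = 64.6 m.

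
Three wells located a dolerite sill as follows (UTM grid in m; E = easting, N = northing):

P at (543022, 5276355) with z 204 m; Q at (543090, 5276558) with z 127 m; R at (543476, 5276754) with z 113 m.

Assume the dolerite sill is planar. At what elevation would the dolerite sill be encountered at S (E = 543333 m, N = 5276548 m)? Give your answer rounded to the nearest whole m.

177 m

Let the plane be z = a·E + b·N + c.
Q−P: 68a + 203b = −77;  R−P: 454a + 399b = −91.
Solving gives a = 0.18837460, b = −0.44241119.
Then c = 204 − a·543022 − b·5276355 = 2232230.97.
At (543333, 5276548): z = 102350.1 − 2334403.9 + 2232230.97 = 177.2 m.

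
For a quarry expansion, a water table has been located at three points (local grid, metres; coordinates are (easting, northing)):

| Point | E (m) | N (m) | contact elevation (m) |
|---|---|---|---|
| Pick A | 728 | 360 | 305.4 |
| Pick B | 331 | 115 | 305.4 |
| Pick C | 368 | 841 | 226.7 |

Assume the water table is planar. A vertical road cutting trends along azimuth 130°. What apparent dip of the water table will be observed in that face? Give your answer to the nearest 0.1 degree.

Let the plane be z = a·E + b·N + c.
Pick B−Pick A: −397a − 245b = 0;  Pick C−Pick A: −360a + 481b = −78.7.
Solving gives a = 0.06907, b = −0.11192.
Unit vector along 130° is (sin 130°, cos 130°) = (0.7660, -0.6428).
Slope in that direction = a·(0.7660) + b·(-0.6428) = 0.12485.
Apparent dip = arctan|0.12485| = 7.1° (true dip is 7.5°, so apparent ≤ true as expected).

7.1°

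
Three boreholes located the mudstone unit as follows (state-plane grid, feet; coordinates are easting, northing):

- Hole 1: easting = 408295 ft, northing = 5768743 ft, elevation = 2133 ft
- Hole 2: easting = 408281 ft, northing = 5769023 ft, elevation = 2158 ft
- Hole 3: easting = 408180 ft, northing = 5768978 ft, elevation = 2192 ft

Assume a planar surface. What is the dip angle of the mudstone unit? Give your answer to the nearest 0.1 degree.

Let the plane be z = a·easting + b·northing + c.
Hole 2−Hole 1: −14a + 280b = 25;  Hole 3−Hole 1: −115a + 235b = 59.
Solving gives a = −0.36821, b = 0.07088.
Gradient magnitude |∇z| = √(a² + b²) = √(0.13558 + 0.00502) = 0.37497.
True dip = arctan(0.37497) = 20.6°, dipping toward E (azimuth ≈ 101°).

20.6°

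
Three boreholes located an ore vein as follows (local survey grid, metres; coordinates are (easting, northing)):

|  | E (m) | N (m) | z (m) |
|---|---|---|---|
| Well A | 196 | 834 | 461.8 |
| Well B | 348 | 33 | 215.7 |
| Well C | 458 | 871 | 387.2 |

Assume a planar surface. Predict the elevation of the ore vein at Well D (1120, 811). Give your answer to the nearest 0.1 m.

Let the plane be z = a·E + b·N + c.
Well B−Well A: 152a − 801b = −246.1;  Well C−Well A: 262a + 37b = −74.6.
Solving gives a = −0.319558, b = 0.246601.
Then c = 461.8 − a·196 − b·834 = 318.77.
At (1120, 811): z = −357.9 + 200.0 + 318.77 = 160.9 m.

160.9 m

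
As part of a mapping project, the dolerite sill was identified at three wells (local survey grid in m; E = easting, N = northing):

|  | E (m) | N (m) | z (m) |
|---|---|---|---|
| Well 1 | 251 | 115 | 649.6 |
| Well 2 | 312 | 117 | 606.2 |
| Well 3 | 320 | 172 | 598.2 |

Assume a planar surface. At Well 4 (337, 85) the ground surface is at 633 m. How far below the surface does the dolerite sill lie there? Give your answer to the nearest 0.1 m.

Let the plane be z = a·E + b·N + c.
Well 2−Well 1: 61a + 2b = −43.4;  Well 3−Well 1: 69a + 57b = −51.4.
Solving gives a = −0.71009, b = −0.04217.
Then c = 649.6 − a·251 − b·115 = 832.68.
At (337, 85): z_contact = −239.30 − 3.58 + 832.68 = 589.80 m.
Depth below ground = 633 − 589.80 = 43.2 m.

43.2 m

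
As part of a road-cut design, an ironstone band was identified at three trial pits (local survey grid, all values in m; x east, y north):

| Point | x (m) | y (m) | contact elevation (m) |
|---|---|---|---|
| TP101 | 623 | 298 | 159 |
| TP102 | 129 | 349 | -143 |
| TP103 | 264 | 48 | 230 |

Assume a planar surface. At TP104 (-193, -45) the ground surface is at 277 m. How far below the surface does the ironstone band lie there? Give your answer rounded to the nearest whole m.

185 m

Two edge vectors: TP101→TP102 = (-494, 51, -302), TP101→TP103 = (-359, -250, 71).
Normal n = (TP101→TP102) × (TP101→TP103) = (-71879, 143492, 141809).
So ∂z/∂x = −n_x/n_z = 0.50687 and ∂z/∂y = −n_y/n_z = −1.01187.
Intercept c from TP101: 159 − 315.78 + 301.54 = 144.76.
At (-193, -45): z_contact = −97.8 + 45.5 + 144.76 = 92.5 m.
Depth below ground = 277 − 92.5 = 185 m.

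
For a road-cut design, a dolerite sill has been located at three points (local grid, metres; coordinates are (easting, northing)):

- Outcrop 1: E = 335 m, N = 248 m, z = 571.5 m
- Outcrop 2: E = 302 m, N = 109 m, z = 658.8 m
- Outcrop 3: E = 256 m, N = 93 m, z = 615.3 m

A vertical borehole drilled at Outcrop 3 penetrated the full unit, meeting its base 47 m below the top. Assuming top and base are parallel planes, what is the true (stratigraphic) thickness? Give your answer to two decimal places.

Two edge vectors: Outcrop 1→Outcrop 2 = (-33, -139, 87.3), Outcrop 1→Outcrop 3 = (-79, -155, 43.8).
Normal n = (Outcrop 1→Outcrop 2) × (Outcrop 1→Outcrop 3) = (7443.3, -5451.3, -5866).
So ∂z/∂E = −n_x/n_z = 1.26889 and ∂z/∂N = −n_y/n_z = −0.92930.
|∇z| = √(a²+b²) = 1.57280, so dip δ = arctan(1.57280) = 57.55°.
True thickness = vertical thickness × cos δ = 47 × cos 57.55° = 25.22 m.

25.22 m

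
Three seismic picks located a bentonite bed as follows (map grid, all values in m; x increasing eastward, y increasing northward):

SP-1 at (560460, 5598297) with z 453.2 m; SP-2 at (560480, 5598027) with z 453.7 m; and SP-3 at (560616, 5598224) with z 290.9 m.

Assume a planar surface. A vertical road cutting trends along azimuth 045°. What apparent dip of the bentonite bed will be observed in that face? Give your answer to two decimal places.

Two edge vectors: SP-1→SP-2 = (20, -270, 0.5), SP-1→SP-3 = (156, -73, -162.3).
Normal n = (SP-1→SP-2) × (SP-1→SP-3) = (43857.5, 3324, 40660).
So ∂z/∂x = −n_x/n_z = −1.07864 and ∂z/∂y = −n_y/n_z = −0.08175.
Unit vector along 045° is (sin 45°, cos 45°) = (0.7071, 0.7071).
Slope in that direction = a·(0.7071) + b·(0.7071) = −0.82052.
Apparent dip = arctan|0.82052| = 39.37° (true dip is 47.2°, so apparent ≤ true as expected).

39.37°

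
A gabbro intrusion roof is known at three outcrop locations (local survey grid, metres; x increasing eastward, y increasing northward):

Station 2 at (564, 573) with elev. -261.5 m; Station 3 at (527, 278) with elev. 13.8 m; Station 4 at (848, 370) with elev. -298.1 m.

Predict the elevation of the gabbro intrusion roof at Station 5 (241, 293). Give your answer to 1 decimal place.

210.1 m

Two edge vectors: Station 2→Station 3 = (-37, -295, 275.3), Station 2→Station 4 = (284, -203, -36.6).
Normal n = (Station 2→Station 3) × (Station 2→Station 4) = (66682.9, 76831, 91291).
So ∂z/∂x = −n_x/n_z = −0.73044 and ∂z/∂y = −n_y/n_z = −0.84161.
Intercept c from Station 2: -261.5 + 411.97 + 482.24 = 632.71.
At (241, 293): z = −176.0 − 246.6 + 632.71 = 210.1 m.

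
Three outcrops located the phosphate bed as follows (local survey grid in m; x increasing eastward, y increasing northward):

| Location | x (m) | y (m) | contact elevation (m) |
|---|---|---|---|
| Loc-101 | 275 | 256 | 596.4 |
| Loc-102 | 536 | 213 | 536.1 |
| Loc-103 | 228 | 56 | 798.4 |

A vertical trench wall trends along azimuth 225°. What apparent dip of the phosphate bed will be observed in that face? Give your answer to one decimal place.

Let the plane be z = a·x + b·y + c.
Loc-102−Loc-101: 261a − 43b = −60.3;  Loc-103−Loc-101: −47a − 200b = 202.
Solving gives a = −0.38262, b = −0.92008.
Unit vector along 225° is (sin 225°, cos 225°) = (-0.7071, -0.7071).
Slope in that direction = a·(-0.7071) + b·(-0.7071) = 0.92115.
Apparent dip = arctan|0.92115| = 42.6° (true dip is 44.9°, so apparent ≤ true as expected).

42.6°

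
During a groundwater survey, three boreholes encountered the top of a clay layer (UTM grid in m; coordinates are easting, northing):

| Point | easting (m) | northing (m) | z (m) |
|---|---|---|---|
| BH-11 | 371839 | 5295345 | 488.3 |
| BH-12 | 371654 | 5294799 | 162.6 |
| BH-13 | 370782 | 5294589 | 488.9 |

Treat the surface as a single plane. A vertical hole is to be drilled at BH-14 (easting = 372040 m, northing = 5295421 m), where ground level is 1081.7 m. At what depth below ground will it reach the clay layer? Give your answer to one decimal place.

Let the plane be z = a·easting + b·northing + c.
BH-12−BH-11: −185a − 546b = −325.7;  BH-13−BH-11: −1057a − 756b = 0.6.
Solving gives a = −0.563865143, b = 0.787573354.
Then c = 488.3 − a·371839 − b·5295345 = −3960317.27.
At (372040, 5295421): z_contact = −209780.39 + 4170532.48 − 3960317.27 = 434.82 m.
Depth below ground = 1081.7 − 434.82 = 646.9 m.

646.9 m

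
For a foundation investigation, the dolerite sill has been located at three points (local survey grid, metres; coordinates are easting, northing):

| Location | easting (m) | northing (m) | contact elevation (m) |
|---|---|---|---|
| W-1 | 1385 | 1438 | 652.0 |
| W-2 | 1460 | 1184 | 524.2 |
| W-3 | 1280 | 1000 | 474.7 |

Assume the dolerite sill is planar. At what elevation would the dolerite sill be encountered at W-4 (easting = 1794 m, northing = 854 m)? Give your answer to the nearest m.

Two edge vectors: W-1→W-2 = (75, -254, -127.8), W-1→W-3 = (-105, -438, -177.3).
Normal n = (W-1→W-2) × (W-1→W-3) = (-10942.2, 26716.5, -59520).
So ∂z/∂easting = −n_x/n_z = −0.18384 and ∂z/∂northing = −n_y/n_z = 0.44887.
Intercept c from W-1: 652 + 254.62 − 645.47 = 261.15.
At (1794, 854): z = −329.8 + 383.3 + 261.15 = 314.7 m.

315 m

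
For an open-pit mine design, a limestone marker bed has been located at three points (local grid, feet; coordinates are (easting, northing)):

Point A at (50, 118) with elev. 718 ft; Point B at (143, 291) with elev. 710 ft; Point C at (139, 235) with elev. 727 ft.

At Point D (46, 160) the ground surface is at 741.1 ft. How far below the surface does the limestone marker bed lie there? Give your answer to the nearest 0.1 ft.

39.7 ft

Let the plane be z = a·E + b·N + c.
Point B−Point A: 93a + 173b = −8;  Point C−Point A: 89a + 117b = 9.
Solving gives a = 0.55204, b = −0.34300.
Then c = 718 − a·50 − b·118 = 730.87.
At (46, 160): z_contact = 25.39 − 54.88 + 730.87 = 701.39 ft.
Depth below ground = 741.1 − 701.39 = 39.7 ft.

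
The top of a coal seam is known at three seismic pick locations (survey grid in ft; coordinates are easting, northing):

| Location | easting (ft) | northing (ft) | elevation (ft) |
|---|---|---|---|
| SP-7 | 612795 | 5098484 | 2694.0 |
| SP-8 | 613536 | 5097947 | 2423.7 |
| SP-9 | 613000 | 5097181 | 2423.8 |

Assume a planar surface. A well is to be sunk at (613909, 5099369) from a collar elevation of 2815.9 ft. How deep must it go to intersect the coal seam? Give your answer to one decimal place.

241.8 ft

Let the plane be z = a·easting + b·northing + c.
SP-8−SP-7: 741a − 537b = −270.3;  SP-9−SP-7: 205a − 1303b = −270.2.
Solving gives a = −0.242102291, b = 0.169277844.
Then c = 2694 − a·612795 − b·5098484 = −712007.30.
At (613909, 5099369): z_contact = −148628.78 + 863210.19 − 712007.30 = 2574.11 ft.
Depth below ground = 2815.9 − 2574.11 = 241.8 ft.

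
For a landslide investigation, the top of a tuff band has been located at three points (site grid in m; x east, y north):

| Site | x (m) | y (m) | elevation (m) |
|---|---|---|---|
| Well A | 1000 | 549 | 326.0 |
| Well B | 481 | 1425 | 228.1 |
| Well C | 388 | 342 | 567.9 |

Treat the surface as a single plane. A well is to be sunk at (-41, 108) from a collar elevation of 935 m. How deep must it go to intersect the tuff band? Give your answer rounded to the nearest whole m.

172 m

Two edge vectors: Well A→Well B = (-519, 876, -97.9), Well A→Well C = (-612, -207, 241.9).
Normal n = (Well A→Well B) × (Well A→Well C) = (191639.1, 185460.9, 643545).
So ∂z/∂x = −n_x/n_z = −0.29779 and ∂z/∂y = −n_y/n_z = −0.28819.
Intercept c from Well A: 326 + 297.79 + 158.21 = 782.00.
At (-41, 108): z_contact = 12.2 − 31.1 + 782.00 = 763.1 m.
Depth below ground = 935 − 763.1 = 172 m.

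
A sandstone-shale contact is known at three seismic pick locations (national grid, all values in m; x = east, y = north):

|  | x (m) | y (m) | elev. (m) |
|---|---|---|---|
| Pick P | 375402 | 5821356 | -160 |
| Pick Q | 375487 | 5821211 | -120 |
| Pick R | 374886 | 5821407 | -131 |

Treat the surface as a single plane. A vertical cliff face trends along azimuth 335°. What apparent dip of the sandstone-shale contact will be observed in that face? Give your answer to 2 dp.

Let the plane be z = a·x + b·y + c.
Pick Q−Pick P: 85a − 145b = 40;  Pick R−Pick P: −516a + 51b = 29.
Solving gives a = −0.08860, b = −0.32780.
Unit vector along 335° is (sin 335°, cos 335°) = (-0.4226, 0.9063).
Slope in that direction = a·(-0.4226) + b·(0.9063) = −0.25964.
Apparent dip = arctan|0.25964| = 14.56° (true dip is 18.8°, so apparent ≤ true as expected).

14.56°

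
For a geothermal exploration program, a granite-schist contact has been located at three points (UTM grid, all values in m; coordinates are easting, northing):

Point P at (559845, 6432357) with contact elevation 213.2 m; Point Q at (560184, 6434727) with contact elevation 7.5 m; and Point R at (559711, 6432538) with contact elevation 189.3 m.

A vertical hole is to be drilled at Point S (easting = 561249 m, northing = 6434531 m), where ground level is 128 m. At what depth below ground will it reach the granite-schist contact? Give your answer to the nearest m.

47 m

Two edge vectors: Point P→Point Q = (339, 2370, -205.7), Point P→Point R = (-134, 181, -23.9).
Normal n = (Point P→Point Q) × (Point P→Point R) = (-19411.3, 35665.9, 378939).
So ∂z/∂easting = −n_x/n_z = 0.05122540 and ∂z/∂northing = −n_y/n_z = −0.09412043.
Intercept c from Point P: 213.2 − 28678.28 + 605416.18 = 576951.10.
At (561249, 6434531): z_contact = 28750.2 − 605620.8 + 576951.10 = 80.5 m.
Depth below ground = 128 − 80.5 = 47 m.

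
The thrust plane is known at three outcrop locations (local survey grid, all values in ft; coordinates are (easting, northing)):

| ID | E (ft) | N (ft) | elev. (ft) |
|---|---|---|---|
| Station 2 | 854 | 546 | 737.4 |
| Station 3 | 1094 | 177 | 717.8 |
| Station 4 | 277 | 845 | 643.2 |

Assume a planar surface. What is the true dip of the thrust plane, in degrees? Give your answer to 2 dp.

20.55°

Two edge vectors: Station 2→Station 3 = (240, -369, -19.6), Station 2→Station 4 = (-577, 299, -94.2).
Normal n = (Station 2→Station 3) × (Station 2→Station 4) = (40620.2, 33917.2, -141153).
So ∂z/∂E = −n_x/n_z = 0.28777 and ∂z/∂N = −n_y/n_z = 0.24029.
Gradient magnitude |∇z| = √(a² + b²) = √(0.08281 + 0.05774) = 0.37490.
True dip = arctan(0.37490) = 20.55°, dipping toward SW (azimuth ≈ 230°).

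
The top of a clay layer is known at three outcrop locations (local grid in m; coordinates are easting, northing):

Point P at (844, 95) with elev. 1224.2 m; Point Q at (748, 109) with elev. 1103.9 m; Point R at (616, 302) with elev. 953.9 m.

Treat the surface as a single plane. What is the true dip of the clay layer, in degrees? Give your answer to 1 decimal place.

51.8°

Two edge vectors: Point P→Point Q = (-96, 14, -120.3), Point P→Point R = (-228, 207, -270.3).
Normal n = (Point P→Point Q) × (Point P→Point R) = (21117.9, 1479.6, -16680).
So ∂z/∂easting = −n_x/n_z = 1.26606 and ∂z/∂northing = −n_y/n_z = 0.08871.
Gradient magnitude |∇z| = √(a² + b²) = √(1.60291 + 0.00787) = 1.26916.
True dip = arctan(1.26916) = 51.8°, dipping toward W (azimuth ≈ 266°).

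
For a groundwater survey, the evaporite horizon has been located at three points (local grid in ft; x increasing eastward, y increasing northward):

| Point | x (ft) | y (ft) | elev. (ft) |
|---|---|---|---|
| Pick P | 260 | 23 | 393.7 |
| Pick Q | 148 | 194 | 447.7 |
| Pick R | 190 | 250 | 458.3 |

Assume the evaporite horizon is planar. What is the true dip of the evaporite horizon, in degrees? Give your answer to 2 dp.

15.22°

Let the plane be z = a·x + b·y + c.
Pick Q−Pick P: −112a + 171b = 54;  Pick R−Pick P: −70a + 227b = 64.6.
Solving gives a = −0.09004, b = 0.25682.
Gradient magnitude |∇z| = √(a² + b²) = √(0.00811 + 0.06595) = 0.27214.
True dip = arctan(0.27214) = 15.22°, dipping toward SSE (azimuth ≈ 161°).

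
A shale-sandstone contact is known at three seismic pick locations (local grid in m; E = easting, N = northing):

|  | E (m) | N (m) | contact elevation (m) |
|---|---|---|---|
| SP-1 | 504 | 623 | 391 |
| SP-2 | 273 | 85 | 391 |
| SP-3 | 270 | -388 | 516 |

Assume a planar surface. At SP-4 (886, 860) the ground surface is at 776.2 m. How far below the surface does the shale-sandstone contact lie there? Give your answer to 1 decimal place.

210.1 m

Let the plane be z = a·E + b·N + c.
SP-2−SP-1: −231a − 538b = 0;  SP-3−SP-1: −234a − 1011b = 125.
Solving gives a = 0.62472, b = −0.26823.
Then c = 391 − a·504 − b·623 = 243.25.
At (886, 860): z_contact = 553.50 − 230.68 + 243.25 = 566.07 m.
Depth below ground = 776.2 − 566.07 = 210.1 m.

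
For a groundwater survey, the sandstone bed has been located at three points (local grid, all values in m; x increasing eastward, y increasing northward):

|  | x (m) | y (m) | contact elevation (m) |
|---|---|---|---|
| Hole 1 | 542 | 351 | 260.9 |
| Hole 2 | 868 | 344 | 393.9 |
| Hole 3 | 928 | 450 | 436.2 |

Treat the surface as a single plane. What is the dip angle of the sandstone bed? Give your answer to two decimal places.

Two edge vectors: Hole 1→Hole 2 = (326, -7, 133), Hole 1→Hole 3 = (386, 99, 175.3).
Normal n = (Hole 1→Hole 2) × (Hole 1→Hole 3) = (-14394.1, -5809.8, 34976).
So ∂z/∂x = −n_x/n_z = 0.41154 and ∂z/∂y = −n_y/n_z = 0.16611.
Gradient magnitude |∇z| = √(a² + b²) = √(0.16937 + 0.02759) = 0.44380.
True dip = arctan(0.44380) = 23.93°, dipping toward WSW (azimuth ≈ 248°).

23.93°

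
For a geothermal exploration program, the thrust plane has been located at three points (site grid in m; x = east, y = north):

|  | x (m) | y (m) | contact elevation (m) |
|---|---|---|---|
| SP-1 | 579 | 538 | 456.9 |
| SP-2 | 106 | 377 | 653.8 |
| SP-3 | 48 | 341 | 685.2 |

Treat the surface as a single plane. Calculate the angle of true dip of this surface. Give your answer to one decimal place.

27.4°

Let the plane be z = a·x + b·y + c.
SP-2−SP-1: −473a − 161b = 196.9;  SP-3−SP-1: −531a − 197b = 228.3.
Solving gives a = −0.26437, b = −0.44629.
Gradient magnitude |∇z| = √(a² + b²) = √(0.06989 + 0.19918) = 0.51872.
True dip = arctan(0.51872) = 27.4°, dipping toward NNE (azimuth ≈ 031°).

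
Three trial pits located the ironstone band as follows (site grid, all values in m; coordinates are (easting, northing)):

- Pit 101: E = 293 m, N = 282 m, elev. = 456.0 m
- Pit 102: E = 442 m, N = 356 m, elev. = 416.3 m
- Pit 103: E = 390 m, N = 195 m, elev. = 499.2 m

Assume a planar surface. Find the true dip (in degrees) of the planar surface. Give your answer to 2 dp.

Two edge vectors: Pit 101→Pit 102 = (149, 74, -39.7), Pit 101→Pit 103 = (97, -87, 43.2).
Normal n = (Pit 101→Pit 102) × (Pit 101→Pit 103) = (-257.1, -10287.7, -20141).
So ∂z/∂E = −n_x/n_z = −0.01277 and ∂z/∂N = −n_y/n_z = −0.51078.
Gradient magnitude |∇z| = √(a² + b²) = √(0.00016 + 0.26090) = 0.51094.
True dip = arctan(0.51094) = 27.06°, dipping toward N (azimuth ≈ 001°).

27.06°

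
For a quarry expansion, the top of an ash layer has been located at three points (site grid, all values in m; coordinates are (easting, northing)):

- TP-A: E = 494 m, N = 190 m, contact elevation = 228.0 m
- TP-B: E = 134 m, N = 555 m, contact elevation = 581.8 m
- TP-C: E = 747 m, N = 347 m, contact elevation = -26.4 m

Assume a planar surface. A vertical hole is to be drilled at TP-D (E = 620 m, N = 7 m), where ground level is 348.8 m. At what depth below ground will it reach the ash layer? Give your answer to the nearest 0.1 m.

243.9 m

Let the plane be z = a·E + b·N + c.
TP-B−TP-A: −360a + 365b = 353.8;  TP-C−TP-A: 253a + 157b = −254.4.
Solving gives a = −0.99689, b = −0.01392.
Then c = 228 − a·494 − b·190 = 723.11.
At (620, 7): z_contact = −618.07 − 0.10 + 723.11 = 104.94 m.
Depth below ground = 348.8 − 104.94 = 243.9 m.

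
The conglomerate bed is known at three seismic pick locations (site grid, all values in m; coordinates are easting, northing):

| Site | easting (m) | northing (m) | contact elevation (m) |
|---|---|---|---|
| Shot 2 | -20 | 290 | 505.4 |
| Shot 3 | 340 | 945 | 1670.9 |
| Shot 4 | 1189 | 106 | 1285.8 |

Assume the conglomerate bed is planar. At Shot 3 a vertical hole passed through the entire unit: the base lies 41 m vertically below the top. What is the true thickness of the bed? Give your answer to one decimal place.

Let the plane be z = a·easting + b·northing + c.
Shot 3−Shot 2: 360a + 655b = 1165.5;  Shot 4−Shot 2: 1209a − 184b = 780.4.
Solving gives a = 0.84557, b = 1.31465.
|∇z| = √(a²+b²) = 1.56310, so dip δ = arctan(1.56310) = 57.39°.
True thickness = vertical thickness × cos δ = 41 × cos 57.39° = 22.1 m.

22.1 m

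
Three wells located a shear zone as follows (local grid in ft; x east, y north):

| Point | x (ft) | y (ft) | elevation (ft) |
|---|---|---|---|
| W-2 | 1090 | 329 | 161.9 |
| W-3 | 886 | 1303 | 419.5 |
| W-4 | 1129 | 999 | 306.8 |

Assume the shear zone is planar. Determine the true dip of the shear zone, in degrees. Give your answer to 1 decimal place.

Two edge vectors: W-2→W-3 = (-204, 974, 257.6), W-2→W-4 = (39, 670, 144.9).
Normal n = (W-2→W-3) × (W-2→W-4) = (-31459.4, 39606, -174666).
So ∂z/∂x = −n_x/n_z = −0.18011 and ∂z/∂y = −n_y/n_z = 0.22675.
Gradient magnitude |∇z| = √(a² + b²) = √(0.03244 + 0.05142) = 0.28958.
True dip = arctan(0.28958) = 16.2°, dipping toward SE (azimuth ≈ 142°).

16.2°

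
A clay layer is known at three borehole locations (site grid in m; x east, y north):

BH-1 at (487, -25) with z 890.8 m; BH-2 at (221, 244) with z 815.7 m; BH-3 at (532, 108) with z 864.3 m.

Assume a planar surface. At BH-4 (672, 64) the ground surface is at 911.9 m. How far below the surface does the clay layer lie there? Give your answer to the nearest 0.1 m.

29.5 m

Let the plane be z = a·x + b·y + c.
BH-2−BH-1: −266a + 269b = −75.1;  BH-3−BH-1: 45a + 133b = −26.5.
Solving gives a = 0.06023, b = −0.21963.
Then c = 890.8 − a·487 − b·-25 = 855.98.
At (672, 64): z_contact = 40.47 − 14.06 + 855.98 = 882.40 m.
Depth below ground = 911.9 − 882.40 = 29.5 m.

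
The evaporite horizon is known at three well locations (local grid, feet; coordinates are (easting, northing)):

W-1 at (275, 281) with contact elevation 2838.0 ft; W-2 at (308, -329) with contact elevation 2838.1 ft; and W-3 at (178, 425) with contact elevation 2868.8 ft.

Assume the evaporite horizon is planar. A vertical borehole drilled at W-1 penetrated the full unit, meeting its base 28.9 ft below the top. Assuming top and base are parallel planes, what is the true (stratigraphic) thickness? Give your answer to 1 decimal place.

27.3 ft

Let the plane be z = a·E + b·N + c.
W-2−W-1: 33a − 610b = 0.1;  W-3−W-1: −97a + 144b = 30.8.
Solving gives a = −0.34552, b = −0.01886.
|∇z| = √(a²+b²) = 0.34603, so dip δ = arctan(0.34603) = 19.09°.
True thickness = vertical thickness × cos δ = 28.9 × cos 19.09° = 27.3 ft.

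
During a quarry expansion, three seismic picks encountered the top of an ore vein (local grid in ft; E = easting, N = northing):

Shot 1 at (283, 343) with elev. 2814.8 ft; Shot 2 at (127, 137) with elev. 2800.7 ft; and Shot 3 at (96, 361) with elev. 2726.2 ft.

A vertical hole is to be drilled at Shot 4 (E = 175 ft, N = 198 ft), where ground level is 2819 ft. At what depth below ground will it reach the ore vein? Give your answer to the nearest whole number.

Two edge vectors: Shot 1→Shot 2 = (-156, -206, -14.1), Shot 1→Shot 3 = (-187, 18, -88.6).
Normal n = (Shot 1→Shot 2) × (Shot 1→Shot 3) = (18505.4, -11184.9, -41330).
So ∂z/∂E = −n_x/n_z = 0.44775 and ∂z/∂N = −n_y/n_z = −0.27062.
Intercept c from Shot 1: 2814.8 − 126.71 + 92.82 = 2780.91.
At (175, 198): z_contact = 78.4 − 53.6 + 2780.91 = 2805.7 ft.
Depth below ground = 2819 − 2805.7 = 13 ft.

13 ft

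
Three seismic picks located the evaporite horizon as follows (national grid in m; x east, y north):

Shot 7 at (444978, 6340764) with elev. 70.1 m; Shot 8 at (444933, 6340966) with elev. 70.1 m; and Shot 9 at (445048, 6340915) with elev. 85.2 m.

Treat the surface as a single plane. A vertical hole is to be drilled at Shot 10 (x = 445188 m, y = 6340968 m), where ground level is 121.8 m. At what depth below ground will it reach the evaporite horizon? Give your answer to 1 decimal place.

Let the plane be z = a·x + b·y + c.
Shot 8−Shot 7: −45a + 202b = 0;  Shot 9−Shot 7: 70a + 151b = 15.1.
Solving gives a = 0.145698591, b = 0.032457607.
Then c = 70.1 − a·444978 − b·6340764 = −270568.59.
At (445188, 6340968): z_contact = 64863.26 + 205812.65 − 270568.59 = 107.32 m.
Depth below ground = 121.8 − 107.32 = 14.5 m.

14.5 m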